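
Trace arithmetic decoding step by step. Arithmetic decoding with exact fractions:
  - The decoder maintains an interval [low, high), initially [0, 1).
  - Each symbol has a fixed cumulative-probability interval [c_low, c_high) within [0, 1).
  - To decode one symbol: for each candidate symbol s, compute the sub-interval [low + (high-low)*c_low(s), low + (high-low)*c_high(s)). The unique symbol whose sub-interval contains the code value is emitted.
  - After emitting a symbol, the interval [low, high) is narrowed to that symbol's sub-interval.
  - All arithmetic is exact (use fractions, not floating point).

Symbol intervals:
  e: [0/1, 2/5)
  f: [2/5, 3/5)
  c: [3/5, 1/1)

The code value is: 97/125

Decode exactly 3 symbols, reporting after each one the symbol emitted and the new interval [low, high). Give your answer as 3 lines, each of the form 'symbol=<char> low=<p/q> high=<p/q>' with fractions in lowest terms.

Step 1: interval [0/1, 1/1), width = 1/1 - 0/1 = 1/1
  'e': [0/1 + 1/1*0/1, 0/1 + 1/1*2/5) = [0/1, 2/5)
  'f': [0/1 + 1/1*2/5, 0/1 + 1/1*3/5) = [2/5, 3/5)
  'c': [0/1 + 1/1*3/5, 0/1 + 1/1*1/1) = [3/5, 1/1) <- contains code 97/125
  emit 'c', narrow to [3/5, 1/1)
Step 2: interval [3/5, 1/1), width = 1/1 - 3/5 = 2/5
  'e': [3/5 + 2/5*0/1, 3/5 + 2/5*2/5) = [3/5, 19/25)
  'f': [3/5 + 2/5*2/5, 3/5 + 2/5*3/5) = [19/25, 21/25) <- contains code 97/125
  'c': [3/5 + 2/5*3/5, 3/5 + 2/5*1/1) = [21/25, 1/1)
  emit 'f', narrow to [19/25, 21/25)
Step 3: interval [19/25, 21/25), width = 21/25 - 19/25 = 2/25
  'e': [19/25 + 2/25*0/1, 19/25 + 2/25*2/5) = [19/25, 99/125) <- contains code 97/125
  'f': [19/25 + 2/25*2/5, 19/25 + 2/25*3/5) = [99/125, 101/125)
  'c': [19/25 + 2/25*3/5, 19/25 + 2/25*1/1) = [101/125, 21/25)
  emit 'e', narrow to [19/25, 99/125)

Answer: symbol=c low=3/5 high=1/1
symbol=f low=19/25 high=21/25
symbol=e low=19/25 high=99/125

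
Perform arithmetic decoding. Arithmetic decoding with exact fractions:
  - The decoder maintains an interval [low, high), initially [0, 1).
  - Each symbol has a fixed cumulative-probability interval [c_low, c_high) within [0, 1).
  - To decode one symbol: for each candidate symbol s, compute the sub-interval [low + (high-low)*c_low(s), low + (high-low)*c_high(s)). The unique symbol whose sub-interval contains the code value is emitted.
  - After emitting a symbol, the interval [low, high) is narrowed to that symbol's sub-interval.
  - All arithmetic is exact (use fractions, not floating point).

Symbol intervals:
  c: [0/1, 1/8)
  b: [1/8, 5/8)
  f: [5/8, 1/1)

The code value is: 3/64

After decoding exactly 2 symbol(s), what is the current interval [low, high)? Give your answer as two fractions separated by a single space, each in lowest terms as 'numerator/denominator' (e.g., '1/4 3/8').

Step 1: interval [0/1, 1/1), width = 1/1 - 0/1 = 1/1
  'c': [0/1 + 1/1*0/1, 0/1 + 1/1*1/8) = [0/1, 1/8) <- contains code 3/64
  'b': [0/1 + 1/1*1/8, 0/1 + 1/1*5/8) = [1/8, 5/8)
  'f': [0/1 + 1/1*5/8, 0/1 + 1/1*1/1) = [5/8, 1/1)
  emit 'c', narrow to [0/1, 1/8)
Step 2: interval [0/1, 1/8), width = 1/8 - 0/1 = 1/8
  'c': [0/1 + 1/8*0/1, 0/1 + 1/8*1/8) = [0/1, 1/64)
  'b': [0/1 + 1/8*1/8, 0/1 + 1/8*5/8) = [1/64, 5/64) <- contains code 3/64
  'f': [0/1 + 1/8*5/8, 0/1 + 1/8*1/1) = [5/64, 1/8)
  emit 'b', narrow to [1/64, 5/64)

Answer: 1/64 5/64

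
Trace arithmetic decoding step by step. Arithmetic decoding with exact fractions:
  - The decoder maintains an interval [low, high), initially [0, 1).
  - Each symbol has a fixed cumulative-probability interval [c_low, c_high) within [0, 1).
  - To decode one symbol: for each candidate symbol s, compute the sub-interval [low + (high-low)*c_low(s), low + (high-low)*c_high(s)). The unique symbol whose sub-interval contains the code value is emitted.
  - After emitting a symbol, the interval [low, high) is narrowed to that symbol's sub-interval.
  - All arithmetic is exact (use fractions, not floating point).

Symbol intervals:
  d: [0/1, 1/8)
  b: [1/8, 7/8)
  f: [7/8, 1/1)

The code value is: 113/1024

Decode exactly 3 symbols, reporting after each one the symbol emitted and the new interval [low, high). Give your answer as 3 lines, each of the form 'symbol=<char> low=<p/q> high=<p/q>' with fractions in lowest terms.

Answer: symbol=d low=0/1 high=1/8
symbol=f low=7/64 high=1/8
symbol=d low=7/64 high=57/512

Derivation:
Step 1: interval [0/1, 1/1), width = 1/1 - 0/1 = 1/1
  'd': [0/1 + 1/1*0/1, 0/1 + 1/1*1/8) = [0/1, 1/8) <- contains code 113/1024
  'b': [0/1 + 1/1*1/8, 0/1 + 1/1*7/8) = [1/8, 7/8)
  'f': [0/1 + 1/1*7/8, 0/1 + 1/1*1/1) = [7/8, 1/1)
  emit 'd', narrow to [0/1, 1/8)
Step 2: interval [0/1, 1/8), width = 1/8 - 0/1 = 1/8
  'd': [0/1 + 1/8*0/1, 0/1 + 1/8*1/8) = [0/1, 1/64)
  'b': [0/1 + 1/8*1/8, 0/1 + 1/8*7/8) = [1/64, 7/64)
  'f': [0/1 + 1/8*7/8, 0/1 + 1/8*1/1) = [7/64, 1/8) <- contains code 113/1024
  emit 'f', narrow to [7/64, 1/8)
Step 3: interval [7/64, 1/8), width = 1/8 - 7/64 = 1/64
  'd': [7/64 + 1/64*0/1, 7/64 + 1/64*1/8) = [7/64, 57/512) <- contains code 113/1024
  'b': [7/64 + 1/64*1/8, 7/64 + 1/64*7/8) = [57/512, 63/512)
  'f': [7/64 + 1/64*7/8, 7/64 + 1/64*1/1) = [63/512, 1/8)
  emit 'd', narrow to [7/64, 57/512)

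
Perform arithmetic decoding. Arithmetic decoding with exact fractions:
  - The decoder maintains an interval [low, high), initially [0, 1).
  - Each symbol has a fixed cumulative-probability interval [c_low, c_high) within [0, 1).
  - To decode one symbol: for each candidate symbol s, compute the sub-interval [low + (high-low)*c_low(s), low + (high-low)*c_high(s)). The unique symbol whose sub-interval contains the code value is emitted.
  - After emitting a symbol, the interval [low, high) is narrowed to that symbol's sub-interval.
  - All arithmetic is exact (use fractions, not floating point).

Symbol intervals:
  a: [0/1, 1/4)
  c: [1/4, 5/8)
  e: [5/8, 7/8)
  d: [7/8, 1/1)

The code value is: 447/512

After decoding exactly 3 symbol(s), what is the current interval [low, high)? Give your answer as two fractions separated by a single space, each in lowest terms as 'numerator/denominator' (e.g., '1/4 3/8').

Step 1: interval [0/1, 1/1), width = 1/1 - 0/1 = 1/1
  'a': [0/1 + 1/1*0/1, 0/1 + 1/1*1/4) = [0/1, 1/4)
  'c': [0/1 + 1/1*1/4, 0/1 + 1/1*5/8) = [1/4, 5/8)
  'e': [0/1 + 1/1*5/8, 0/1 + 1/1*7/8) = [5/8, 7/8) <- contains code 447/512
  'd': [0/1 + 1/1*7/8, 0/1 + 1/1*1/1) = [7/8, 1/1)
  emit 'e', narrow to [5/8, 7/8)
Step 2: interval [5/8, 7/8), width = 7/8 - 5/8 = 1/4
  'a': [5/8 + 1/4*0/1, 5/8 + 1/4*1/4) = [5/8, 11/16)
  'c': [5/8 + 1/4*1/4, 5/8 + 1/4*5/8) = [11/16, 25/32)
  'e': [5/8 + 1/4*5/8, 5/8 + 1/4*7/8) = [25/32, 27/32)
  'd': [5/8 + 1/4*7/8, 5/8 + 1/4*1/1) = [27/32, 7/8) <- contains code 447/512
  emit 'd', narrow to [27/32, 7/8)
Step 3: interval [27/32, 7/8), width = 7/8 - 27/32 = 1/32
  'a': [27/32 + 1/32*0/1, 27/32 + 1/32*1/4) = [27/32, 109/128)
  'c': [27/32 + 1/32*1/4, 27/32 + 1/32*5/8) = [109/128, 221/256)
  'e': [27/32 + 1/32*5/8, 27/32 + 1/32*7/8) = [221/256, 223/256)
  'd': [27/32 + 1/32*7/8, 27/32 + 1/32*1/1) = [223/256, 7/8) <- contains code 447/512
  emit 'd', narrow to [223/256, 7/8)

Answer: 223/256 7/8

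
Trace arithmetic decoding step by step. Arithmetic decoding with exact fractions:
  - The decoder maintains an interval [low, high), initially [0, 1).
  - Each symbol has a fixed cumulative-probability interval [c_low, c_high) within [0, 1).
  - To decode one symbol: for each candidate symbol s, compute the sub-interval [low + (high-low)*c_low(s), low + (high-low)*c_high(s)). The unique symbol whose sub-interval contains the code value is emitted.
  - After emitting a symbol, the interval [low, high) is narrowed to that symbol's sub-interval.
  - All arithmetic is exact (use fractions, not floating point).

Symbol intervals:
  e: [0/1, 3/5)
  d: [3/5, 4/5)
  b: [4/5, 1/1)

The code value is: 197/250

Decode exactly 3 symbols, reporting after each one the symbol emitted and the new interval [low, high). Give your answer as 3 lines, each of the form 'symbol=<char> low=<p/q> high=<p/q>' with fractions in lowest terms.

Answer: symbol=d low=3/5 high=4/5
symbol=b low=19/25 high=4/5
symbol=d low=98/125 high=99/125

Derivation:
Step 1: interval [0/1, 1/1), width = 1/1 - 0/1 = 1/1
  'e': [0/1 + 1/1*0/1, 0/1 + 1/1*3/5) = [0/1, 3/5)
  'd': [0/1 + 1/1*3/5, 0/1 + 1/1*4/5) = [3/5, 4/5) <- contains code 197/250
  'b': [0/1 + 1/1*4/5, 0/1 + 1/1*1/1) = [4/5, 1/1)
  emit 'd', narrow to [3/5, 4/5)
Step 2: interval [3/5, 4/5), width = 4/5 - 3/5 = 1/5
  'e': [3/5 + 1/5*0/1, 3/5 + 1/5*3/5) = [3/5, 18/25)
  'd': [3/5 + 1/5*3/5, 3/5 + 1/5*4/5) = [18/25, 19/25)
  'b': [3/5 + 1/5*4/5, 3/5 + 1/5*1/1) = [19/25, 4/5) <- contains code 197/250
  emit 'b', narrow to [19/25, 4/5)
Step 3: interval [19/25, 4/5), width = 4/5 - 19/25 = 1/25
  'e': [19/25 + 1/25*0/1, 19/25 + 1/25*3/5) = [19/25, 98/125)
  'd': [19/25 + 1/25*3/5, 19/25 + 1/25*4/5) = [98/125, 99/125) <- contains code 197/250
  'b': [19/25 + 1/25*4/5, 19/25 + 1/25*1/1) = [99/125, 4/5)
  emit 'd', narrow to [98/125, 99/125)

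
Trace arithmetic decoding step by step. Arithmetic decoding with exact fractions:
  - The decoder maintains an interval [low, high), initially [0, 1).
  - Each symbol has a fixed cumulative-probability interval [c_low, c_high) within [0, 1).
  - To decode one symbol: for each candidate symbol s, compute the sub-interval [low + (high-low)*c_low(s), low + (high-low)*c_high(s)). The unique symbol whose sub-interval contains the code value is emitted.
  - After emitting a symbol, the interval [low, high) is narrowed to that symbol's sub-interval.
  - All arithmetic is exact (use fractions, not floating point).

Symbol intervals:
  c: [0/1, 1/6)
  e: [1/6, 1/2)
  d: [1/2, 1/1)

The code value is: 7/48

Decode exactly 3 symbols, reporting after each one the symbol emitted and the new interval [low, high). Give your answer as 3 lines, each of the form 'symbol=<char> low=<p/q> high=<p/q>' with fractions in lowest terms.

Step 1: interval [0/1, 1/1), width = 1/1 - 0/1 = 1/1
  'c': [0/1 + 1/1*0/1, 0/1 + 1/1*1/6) = [0/1, 1/6) <- contains code 7/48
  'e': [0/1 + 1/1*1/6, 0/1 + 1/1*1/2) = [1/6, 1/2)
  'd': [0/1 + 1/1*1/2, 0/1 + 1/1*1/1) = [1/2, 1/1)
  emit 'c', narrow to [0/1, 1/6)
Step 2: interval [0/1, 1/6), width = 1/6 - 0/1 = 1/6
  'c': [0/1 + 1/6*0/1, 0/1 + 1/6*1/6) = [0/1, 1/36)
  'e': [0/1 + 1/6*1/6, 0/1 + 1/6*1/2) = [1/36, 1/12)
  'd': [0/1 + 1/6*1/2, 0/1 + 1/6*1/1) = [1/12, 1/6) <- contains code 7/48
  emit 'd', narrow to [1/12, 1/6)
Step 3: interval [1/12, 1/6), width = 1/6 - 1/12 = 1/12
  'c': [1/12 + 1/12*0/1, 1/12 + 1/12*1/6) = [1/12, 7/72)
  'e': [1/12 + 1/12*1/6, 1/12 + 1/12*1/2) = [7/72, 1/8)
  'd': [1/12 + 1/12*1/2, 1/12 + 1/12*1/1) = [1/8, 1/6) <- contains code 7/48
  emit 'd', narrow to [1/8, 1/6)

Answer: symbol=c low=0/1 high=1/6
symbol=d low=1/12 high=1/6
symbol=d low=1/8 high=1/6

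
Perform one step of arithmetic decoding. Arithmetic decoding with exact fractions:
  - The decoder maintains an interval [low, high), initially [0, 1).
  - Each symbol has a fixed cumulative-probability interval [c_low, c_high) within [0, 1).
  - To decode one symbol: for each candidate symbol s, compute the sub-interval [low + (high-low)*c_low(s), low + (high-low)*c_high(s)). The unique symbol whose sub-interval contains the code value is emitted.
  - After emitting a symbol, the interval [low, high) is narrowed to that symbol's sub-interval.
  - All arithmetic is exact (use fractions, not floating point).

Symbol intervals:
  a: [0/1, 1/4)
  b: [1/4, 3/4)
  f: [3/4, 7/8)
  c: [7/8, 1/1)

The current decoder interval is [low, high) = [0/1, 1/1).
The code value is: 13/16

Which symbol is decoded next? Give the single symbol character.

Answer: f

Derivation:
Interval width = high − low = 1/1 − 0/1 = 1/1
Scaled code = (code − low) / width = (13/16 − 0/1) / 1/1 = 13/16
  a: [0/1, 1/4) 
  b: [1/4, 3/4) 
  f: [3/4, 7/8) ← scaled code falls here ✓
  c: [7/8, 1/1) 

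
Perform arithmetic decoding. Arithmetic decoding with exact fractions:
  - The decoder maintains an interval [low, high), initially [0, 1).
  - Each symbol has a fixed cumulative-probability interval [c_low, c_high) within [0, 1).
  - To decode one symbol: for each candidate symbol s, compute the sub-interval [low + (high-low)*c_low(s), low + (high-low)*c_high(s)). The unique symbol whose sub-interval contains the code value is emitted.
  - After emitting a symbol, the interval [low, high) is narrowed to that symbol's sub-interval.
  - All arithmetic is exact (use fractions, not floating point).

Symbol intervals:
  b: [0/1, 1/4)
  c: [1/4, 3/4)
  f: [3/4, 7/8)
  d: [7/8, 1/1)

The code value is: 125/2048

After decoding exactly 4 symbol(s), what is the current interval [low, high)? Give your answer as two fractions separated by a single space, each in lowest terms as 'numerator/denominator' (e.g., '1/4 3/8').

Step 1: interval [0/1, 1/1), width = 1/1 - 0/1 = 1/1
  'b': [0/1 + 1/1*0/1, 0/1 + 1/1*1/4) = [0/1, 1/4) <- contains code 125/2048
  'c': [0/1 + 1/1*1/4, 0/1 + 1/1*3/4) = [1/4, 3/4)
  'f': [0/1 + 1/1*3/4, 0/1 + 1/1*7/8) = [3/4, 7/8)
  'd': [0/1 + 1/1*7/8, 0/1 + 1/1*1/1) = [7/8, 1/1)
  emit 'b', narrow to [0/1, 1/4)
Step 2: interval [0/1, 1/4), width = 1/4 - 0/1 = 1/4
  'b': [0/1 + 1/4*0/1, 0/1 + 1/4*1/4) = [0/1, 1/16) <- contains code 125/2048
  'c': [0/1 + 1/4*1/4, 0/1 + 1/4*3/4) = [1/16, 3/16)
  'f': [0/1 + 1/4*3/4, 0/1 + 1/4*7/8) = [3/16, 7/32)
  'd': [0/1 + 1/4*7/8, 0/1 + 1/4*1/1) = [7/32, 1/4)
  emit 'b', narrow to [0/1, 1/16)
Step 3: interval [0/1, 1/16), width = 1/16 - 0/1 = 1/16
  'b': [0/1 + 1/16*0/1, 0/1 + 1/16*1/4) = [0/1, 1/64)
  'c': [0/1 + 1/16*1/4, 0/1 + 1/16*3/4) = [1/64, 3/64)
  'f': [0/1 + 1/16*3/4, 0/1 + 1/16*7/8) = [3/64, 7/128)
  'd': [0/1 + 1/16*7/8, 0/1 + 1/16*1/1) = [7/128, 1/16) <- contains code 125/2048
  emit 'd', narrow to [7/128, 1/16)
Step 4: interval [7/128, 1/16), width = 1/16 - 7/128 = 1/128
  'b': [7/128 + 1/128*0/1, 7/128 + 1/128*1/4) = [7/128, 29/512)
  'c': [7/128 + 1/128*1/4, 7/128 + 1/128*3/4) = [29/512, 31/512)
  'f': [7/128 + 1/128*3/4, 7/128 + 1/128*7/8) = [31/512, 63/1024) <- contains code 125/2048
  'd': [7/128 + 1/128*7/8, 7/128 + 1/128*1/1) = [63/1024, 1/16)
  emit 'f', narrow to [31/512, 63/1024)

Answer: 31/512 63/1024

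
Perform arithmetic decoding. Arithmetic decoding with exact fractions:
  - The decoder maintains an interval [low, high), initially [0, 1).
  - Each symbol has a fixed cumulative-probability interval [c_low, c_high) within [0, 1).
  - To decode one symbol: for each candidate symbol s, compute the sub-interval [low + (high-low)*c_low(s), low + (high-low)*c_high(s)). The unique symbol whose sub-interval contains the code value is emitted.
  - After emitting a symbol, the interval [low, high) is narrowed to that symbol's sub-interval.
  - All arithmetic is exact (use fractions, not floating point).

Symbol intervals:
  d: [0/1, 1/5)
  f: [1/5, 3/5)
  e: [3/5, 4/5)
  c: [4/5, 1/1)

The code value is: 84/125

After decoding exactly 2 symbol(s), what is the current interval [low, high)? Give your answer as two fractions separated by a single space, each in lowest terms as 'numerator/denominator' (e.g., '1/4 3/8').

Step 1: interval [0/1, 1/1), width = 1/1 - 0/1 = 1/1
  'd': [0/1 + 1/1*0/1, 0/1 + 1/1*1/5) = [0/1, 1/5)
  'f': [0/1 + 1/1*1/5, 0/1 + 1/1*3/5) = [1/5, 3/5)
  'e': [0/1 + 1/1*3/5, 0/1 + 1/1*4/5) = [3/5, 4/5) <- contains code 84/125
  'c': [0/1 + 1/1*4/5, 0/1 + 1/1*1/1) = [4/5, 1/1)
  emit 'e', narrow to [3/5, 4/5)
Step 2: interval [3/5, 4/5), width = 4/5 - 3/5 = 1/5
  'd': [3/5 + 1/5*0/1, 3/5 + 1/5*1/5) = [3/5, 16/25)
  'f': [3/5 + 1/5*1/5, 3/5 + 1/5*3/5) = [16/25, 18/25) <- contains code 84/125
  'e': [3/5 + 1/5*3/5, 3/5 + 1/5*4/5) = [18/25, 19/25)
  'c': [3/5 + 1/5*4/5, 3/5 + 1/5*1/1) = [19/25, 4/5)
  emit 'f', narrow to [16/25, 18/25)

Answer: 16/25 18/25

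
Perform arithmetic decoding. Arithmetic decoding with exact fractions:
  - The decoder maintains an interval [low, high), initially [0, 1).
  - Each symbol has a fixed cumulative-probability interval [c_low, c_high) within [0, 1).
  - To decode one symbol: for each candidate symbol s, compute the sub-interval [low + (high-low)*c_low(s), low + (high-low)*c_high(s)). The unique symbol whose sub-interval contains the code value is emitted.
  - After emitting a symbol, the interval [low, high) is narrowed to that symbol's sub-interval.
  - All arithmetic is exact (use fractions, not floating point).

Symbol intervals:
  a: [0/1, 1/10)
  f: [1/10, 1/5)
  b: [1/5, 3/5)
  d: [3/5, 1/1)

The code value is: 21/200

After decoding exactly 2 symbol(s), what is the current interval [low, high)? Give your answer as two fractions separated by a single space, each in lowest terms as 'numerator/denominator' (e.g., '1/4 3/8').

Answer: 1/10 11/100

Derivation:
Step 1: interval [0/1, 1/1), width = 1/1 - 0/1 = 1/1
  'a': [0/1 + 1/1*0/1, 0/1 + 1/1*1/10) = [0/1, 1/10)
  'f': [0/1 + 1/1*1/10, 0/1 + 1/1*1/5) = [1/10, 1/5) <- contains code 21/200
  'b': [0/1 + 1/1*1/5, 0/1 + 1/1*3/5) = [1/5, 3/5)
  'd': [0/1 + 1/1*3/5, 0/1 + 1/1*1/1) = [3/5, 1/1)
  emit 'f', narrow to [1/10, 1/5)
Step 2: interval [1/10, 1/5), width = 1/5 - 1/10 = 1/10
  'a': [1/10 + 1/10*0/1, 1/10 + 1/10*1/10) = [1/10, 11/100) <- contains code 21/200
  'f': [1/10 + 1/10*1/10, 1/10 + 1/10*1/5) = [11/100, 3/25)
  'b': [1/10 + 1/10*1/5, 1/10 + 1/10*3/5) = [3/25, 4/25)
  'd': [1/10 + 1/10*3/5, 1/10 + 1/10*1/1) = [4/25, 1/5)
  emit 'a', narrow to [1/10, 11/100)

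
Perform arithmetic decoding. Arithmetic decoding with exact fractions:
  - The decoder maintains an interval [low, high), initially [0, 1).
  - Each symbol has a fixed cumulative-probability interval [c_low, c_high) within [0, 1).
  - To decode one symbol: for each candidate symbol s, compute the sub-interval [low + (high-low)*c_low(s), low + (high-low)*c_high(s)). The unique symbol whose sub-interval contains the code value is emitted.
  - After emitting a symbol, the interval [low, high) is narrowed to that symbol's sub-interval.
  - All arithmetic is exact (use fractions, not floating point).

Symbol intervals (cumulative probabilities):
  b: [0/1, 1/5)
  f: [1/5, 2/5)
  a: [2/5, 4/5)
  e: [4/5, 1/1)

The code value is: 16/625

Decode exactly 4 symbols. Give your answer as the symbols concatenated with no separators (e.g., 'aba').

Answer: bbaa

Derivation:
Step 1: interval [0/1, 1/1), width = 1/1 - 0/1 = 1/1
  'b': [0/1 + 1/1*0/1, 0/1 + 1/1*1/5) = [0/1, 1/5) <- contains code 16/625
  'f': [0/1 + 1/1*1/5, 0/1 + 1/1*2/5) = [1/5, 2/5)
  'a': [0/1 + 1/1*2/5, 0/1 + 1/1*4/5) = [2/5, 4/5)
  'e': [0/1 + 1/1*4/5, 0/1 + 1/1*1/1) = [4/5, 1/1)
  emit 'b', narrow to [0/1, 1/5)
Step 2: interval [0/1, 1/5), width = 1/5 - 0/1 = 1/5
  'b': [0/1 + 1/5*0/1, 0/1 + 1/5*1/5) = [0/1, 1/25) <- contains code 16/625
  'f': [0/1 + 1/5*1/5, 0/1 + 1/5*2/5) = [1/25, 2/25)
  'a': [0/1 + 1/5*2/5, 0/1 + 1/5*4/5) = [2/25, 4/25)
  'e': [0/1 + 1/5*4/5, 0/1 + 1/5*1/1) = [4/25, 1/5)
  emit 'b', narrow to [0/1, 1/25)
Step 3: interval [0/1, 1/25), width = 1/25 - 0/1 = 1/25
  'b': [0/1 + 1/25*0/1, 0/1 + 1/25*1/5) = [0/1, 1/125)
  'f': [0/1 + 1/25*1/5, 0/1 + 1/25*2/5) = [1/125, 2/125)
  'a': [0/1 + 1/25*2/5, 0/1 + 1/25*4/5) = [2/125, 4/125) <- contains code 16/625
  'e': [0/1 + 1/25*4/5, 0/1 + 1/25*1/1) = [4/125, 1/25)
  emit 'a', narrow to [2/125, 4/125)
Step 4: interval [2/125, 4/125), width = 4/125 - 2/125 = 2/125
  'b': [2/125 + 2/125*0/1, 2/125 + 2/125*1/5) = [2/125, 12/625)
  'f': [2/125 + 2/125*1/5, 2/125 + 2/125*2/5) = [12/625, 14/625)
  'a': [2/125 + 2/125*2/5, 2/125 + 2/125*4/5) = [14/625, 18/625) <- contains code 16/625
  'e': [2/125 + 2/125*4/5, 2/125 + 2/125*1/1) = [18/625, 4/125)
  emit 'a', narrow to [14/625, 18/625)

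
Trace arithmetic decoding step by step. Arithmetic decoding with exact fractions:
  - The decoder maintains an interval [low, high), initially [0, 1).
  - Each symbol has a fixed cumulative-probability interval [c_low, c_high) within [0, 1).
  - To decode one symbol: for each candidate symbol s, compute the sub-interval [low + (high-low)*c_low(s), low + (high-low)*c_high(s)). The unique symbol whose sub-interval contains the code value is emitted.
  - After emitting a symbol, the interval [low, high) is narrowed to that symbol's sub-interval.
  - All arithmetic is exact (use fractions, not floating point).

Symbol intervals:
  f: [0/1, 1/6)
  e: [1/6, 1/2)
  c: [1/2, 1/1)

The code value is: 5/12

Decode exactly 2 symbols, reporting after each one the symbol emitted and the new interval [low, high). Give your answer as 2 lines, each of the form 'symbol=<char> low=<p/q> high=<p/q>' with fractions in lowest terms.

Answer: symbol=e low=1/6 high=1/2
symbol=c low=1/3 high=1/2

Derivation:
Step 1: interval [0/1, 1/1), width = 1/1 - 0/1 = 1/1
  'f': [0/1 + 1/1*0/1, 0/1 + 1/1*1/6) = [0/1, 1/6)
  'e': [0/1 + 1/1*1/6, 0/1 + 1/1*1/2) = [1/6, 1/2) <- contains code 5/12
  'c': [0/1 + 1/1*1/2, 0/1 + 1/1*1/1) = [1/2, 1/1)
  emit 'e', narrow to [1/6, 1/2)
Step 2: interval [1/6, 1/2), width = 1/2 - 1/6 = 1/3
  'f': [1/6 + 1/3*0/1, 1/6 + 1/3*1/6) = [1/6, 2/9)
  'e': [1/6 + 1/3*1/6, 1/6 + 1/3*1/2) = [2/9, 1/3)
  'c': [1/6 + 1/3*1/2, 1/6 + 1/3*1/1) = [1/3, 1/2) <- contains code 5/12
  emit 'c', narrow to [1/3, 1/2)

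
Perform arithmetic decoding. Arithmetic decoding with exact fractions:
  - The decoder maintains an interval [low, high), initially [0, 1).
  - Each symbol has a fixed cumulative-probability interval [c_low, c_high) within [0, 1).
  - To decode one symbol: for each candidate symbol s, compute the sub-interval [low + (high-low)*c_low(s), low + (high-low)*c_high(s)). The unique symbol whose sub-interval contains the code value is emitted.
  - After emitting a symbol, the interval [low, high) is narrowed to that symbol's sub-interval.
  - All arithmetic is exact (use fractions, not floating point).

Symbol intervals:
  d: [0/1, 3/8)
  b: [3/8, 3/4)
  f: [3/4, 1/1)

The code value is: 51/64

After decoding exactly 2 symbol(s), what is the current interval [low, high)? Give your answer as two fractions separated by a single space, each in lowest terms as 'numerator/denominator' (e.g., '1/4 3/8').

Answer: 3/4 27/32

Derivation:
Step 1: interval [0/1, 1/1), width = 1/1 - 0/1 = 1/1
  'd': [0/1 + 1/1*0/1, 0/1 + 1/1*3/8) = [0/1, 3/8)
  'b': [0/1 + 1/1*3/8, 0/1 + 1/1*3/4) = [3/8, 3/4)
  'f': [0/1 + 1/1*3/4, 0/1 + 1/1*1/1) = [3/4, 1/1) <- contains code 51/64
  emit 'f', narrow to [3/4, 1/1)
Step 2: interval [3/4, 1/1), width = 1/1 - 3/4 = 1/4
  'd': [3/4 + 1/4*0/1, 3/4 + 1/4*3/8) = [3/4, 27/32) <- contains code 51/64
  'b': [3/4 + 1/4*3/8, 3/4 + 1/4*3/4) = [27/32, 15/16)
  'f': [3/4 + 1/4*3/4, 3/4 + 1/4*1/1) = [15/16, 1/1)
  emit 'd', narrow to [3/4, 27/32)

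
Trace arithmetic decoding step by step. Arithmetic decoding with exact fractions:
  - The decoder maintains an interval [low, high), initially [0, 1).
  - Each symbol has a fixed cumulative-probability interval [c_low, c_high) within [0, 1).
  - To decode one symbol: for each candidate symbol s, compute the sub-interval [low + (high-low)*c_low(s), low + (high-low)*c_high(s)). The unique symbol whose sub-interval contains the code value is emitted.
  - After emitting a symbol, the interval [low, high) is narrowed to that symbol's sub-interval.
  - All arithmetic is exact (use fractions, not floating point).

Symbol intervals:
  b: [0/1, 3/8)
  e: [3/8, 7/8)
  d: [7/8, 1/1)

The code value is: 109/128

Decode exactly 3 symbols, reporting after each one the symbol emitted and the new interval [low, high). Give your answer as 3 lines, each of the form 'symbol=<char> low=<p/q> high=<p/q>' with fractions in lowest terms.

Step 1: interval [0/1, 1/1), width = 1/1 - 0/1 = 1/1
  'b': [0/1 + 1/1*0/1, 0/1 + 1/1*3/8) = [0/1, 3/8)
  'e': [0/1 + 1/1*3/8, 0/1 + 1/1*7/8) = [3/8, 7/8) <- contains code 109/128
  'd': [0/1 + 1/1*7/8, 0/1 + 1/1*1/1) = [7/8, 1/1)
  emit 'e', narrow to [3/8, 7/8)
Step 2: interval [3/8, 7/8), width = 7/8 - 3/8 = 1/2
  'b': [3/8 + 1/2*0/1, 3/8 + 1/2*3/8) = [3/8, 9/16)
  'e': [3/8 + 1/2*3/8, 3/8 + 1/2*7/8) = [9/16, 13/16)
  'd': [3/8 + 1/2*7/8, 3/8 + 1/2*1/1) = [13/16, 7/8) <- contains code 109/128
  emit 'd', narrow to [13/16, 7/8)
Step 3: interval [13/16, 7/8), width = 7/8 - 13/16 = 1/16
  'b': [13/16 + 1/16*0/1, 13/16 + 1/16*3/8) = [13/16, 107/128)
  'e': [13/16 + 1/16*3/8, 13/16 + 1/16*7/8) = [107/128, 111/128) <- contains code 109/128
  'd': [13/16 + 1/16*7/8, 13/16 + 1/16*1/1) = [111/128, 7/8)
  emit 'e', narrow to [107/128, 111/128)

Answer: symbol=e low=3/8 high=7/8
symbol=d low=13/16 high=7/8
symbol=e low=107/128 high=111/128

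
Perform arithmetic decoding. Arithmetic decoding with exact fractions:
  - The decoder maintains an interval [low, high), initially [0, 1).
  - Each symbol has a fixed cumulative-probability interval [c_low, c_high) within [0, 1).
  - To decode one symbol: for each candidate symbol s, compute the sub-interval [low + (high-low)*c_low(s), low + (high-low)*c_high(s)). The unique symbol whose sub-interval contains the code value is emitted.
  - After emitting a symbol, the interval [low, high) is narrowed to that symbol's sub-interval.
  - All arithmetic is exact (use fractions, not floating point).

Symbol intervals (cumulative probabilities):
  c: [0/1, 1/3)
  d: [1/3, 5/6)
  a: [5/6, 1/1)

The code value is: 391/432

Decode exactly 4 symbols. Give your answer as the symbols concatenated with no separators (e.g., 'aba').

Step 1: interval [0/1, 1/1), width = 1/1 - 0/1 = 1/1
  'c': [0/1 + 1/1*0/1, 0/1 + 1/1*1/3) = [0/1, 1/3)
  'd': [0/1 + 1/1*1/3, 0/1 + 1/1*5/6) = [1/3, 5/6)
  'a': [0/1 + 1/1*5/6, 0/1 + 1/1*1/1) = [5/6, 1/1) <- contains code 391/432
  emit 'a', narrow to [5/6, 1/1)
Step 2: interval [5/6, 1/1), width = 1/1 - 5/6 = 1/6
  'c': [5/6 + 1/6*0/1, 5/6 + 1/6*1/3) = [5/6, 8/9)
  'd': [5/6 + 1/6*1/3, 5/6 + 1/6*5/6) = [8/9, 35/36) <- contains code 391/432
  'a': [5/6 + 1/6*5/6, 5/6 + 1/6*1/1) = [35/36, 1/1)
  emit 'd', narrow to [8/9, 35/36)
Step 3: interval [8/9, 35/36), width = 35/36 - 8/9 = 1/12
  'c': [8/9 + 1/12*0/1, 8/9 + 1/12*1/3) = [8/9, 11/12) <- contains code 391/432
  'd': [8/9 + 1/12*1/3, 8/9 + 1/12*5/6) = [11/12, 23/24)
  'a': [8/9 + 1/12*5/6, 8/9 + 1/12*1/1) = [23/24, 35/36)
  emit 'c', narrow to [8/9, 11/12)
Step 4: interval [8/9, 11/12), width = 11/12 - 8/9 = 1/36
  'c': [8/9 + 1/36*0/1, 8/9 + 1/36*1/3) = [8/9, 97/108)
  'd': [8/9 + 1/36*1/3, 8/9 + 1/36*5/6) = [97/108, 197/216) <- contains code 391/432
  'a': [8/9 + 1/36*5/6, 8/9 + 1/36*1/1) = [197/216, 11/12)
  emit 'd', narrow to [97/108, 197/216)

Answer: adcd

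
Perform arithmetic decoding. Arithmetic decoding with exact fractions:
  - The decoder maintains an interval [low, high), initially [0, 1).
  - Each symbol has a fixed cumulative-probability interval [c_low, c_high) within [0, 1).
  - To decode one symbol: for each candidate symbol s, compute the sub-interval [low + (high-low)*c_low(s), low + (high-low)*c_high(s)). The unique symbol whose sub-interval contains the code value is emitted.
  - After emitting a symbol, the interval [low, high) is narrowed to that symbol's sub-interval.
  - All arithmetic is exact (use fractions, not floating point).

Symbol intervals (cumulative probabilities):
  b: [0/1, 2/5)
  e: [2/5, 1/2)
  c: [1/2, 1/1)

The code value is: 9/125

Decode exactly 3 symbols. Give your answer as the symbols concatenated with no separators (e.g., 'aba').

Step 1: interval [0/1, 1/1), width = 1/1 - 0/1 = 1/1
  'b': [0/1 + 1/1*0/1, 0/1 + 1/1*2/5) = [0/1, 2/5) <- contains code 9/125
  'e': [0/1 + 1/1*2/5, 0/1 + 1/1*1/2) = [2/5, 1/2)
  'c': [0/1 + 1/1*1/2, 0/1 + 1/1*1/1) = [1/2, 1/1)
  emit 'b', narrow to [0/1, 2/5)
Step 2: interval [0/1, 2/5), width = 2/5 - 0/1 = 2/5
  'b': [0/1 + 2/5*0/1, 0/1 + 2/5*2/5) = [0/1, 4/25) <- contains code 9/125
  'e': [0/1 + 2/5*2/5, 0/1 + 2/5*1/2) = [4/25, 1/5)
  'c': [0/1 + 2/5*1/2, 0/1 + 2/5*1/1) = [1/5, 2/5)
  emit 'b', narrow to [0/1, 4/25)
Step 3: interval [0/1, 4/25), width = 4/25 - 0/1 = 4/25
  'b': [0/1 + 4/25*0/1, 0/1 + 4/25*2/5) = [0/1, 8/125)
  'e': [0/1 + 4/25*2/5, 0/1 + 4/25*1/2) = [8/125, 2/25) <- contains code 9/125
  'c': [0/1 + 4/25*1/2, 0/1 + 4/25*1/1) = [2/25, 4/25)
  emit 'e', narrow to [8/125, 2/25)

Answer: bbe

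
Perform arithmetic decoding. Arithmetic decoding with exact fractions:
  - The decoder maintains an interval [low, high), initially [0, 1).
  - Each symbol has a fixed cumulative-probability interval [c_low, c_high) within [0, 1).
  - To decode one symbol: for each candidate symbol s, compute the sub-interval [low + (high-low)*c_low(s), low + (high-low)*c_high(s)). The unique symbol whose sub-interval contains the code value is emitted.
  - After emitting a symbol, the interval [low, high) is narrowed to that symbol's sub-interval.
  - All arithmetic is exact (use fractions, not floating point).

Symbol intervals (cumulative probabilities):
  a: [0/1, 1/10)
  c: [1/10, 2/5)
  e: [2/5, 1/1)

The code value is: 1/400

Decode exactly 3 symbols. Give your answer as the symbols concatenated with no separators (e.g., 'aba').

Step 1: interval [0/1, 1/1), width = 1/1 - 0/1 = 1/1
  'a': [0/1 + 1/1*0/1, 0/1 + 1/1*1/10) = [0/1, 1/10) <- contains code 1/400
  'c': [0/1 + 1/1*1/10, 0/1 + 1/1*2/5) = [1/10, 2/5)
  'e': [0/1 + 1/1*2/5, 0/1 + 1/1*1/1) = [2/5, 1/1)
  emit 'a', narrow to [0/1, 1/10)
Step 2: interval [0/1, 1/10), width = 1/10 - 0/1 = 1/10
  'a': [0/1 + 1/10*0/1, 0/1 + 1/10*1/10) = [0/1, 1/100) <- contains code 1/400
  'c': [0/1 + 1/10*1/10, 0/1 + 1/10*2/5) = [1/100, 1/25)
  'e': [0/1 + 1/10*2/5, 0/1 + 1/10*1/1) = [1/25, 1/10)
  emit 'a', narrow to [0/1, 1/100)
Step 3: interval [0/1, 1/100), width = 1/100 - 0/1 = 1/100
  'a': [0/1 + 1/100*0/1, 0/1 + 1/100*1/10) = [0/1, 1/1000)
  'c': [0/1 + 1/100*1/10, 0/1 + 1/100*2/5) = [1/1000, 1/250) <- contains code 1/400
  'e': [0/1 + 1/100*2/5, 0/1 + 1/100*1/1) = [1/250, 1/100)
  emit 'c', narrow to [1/1000, 1/250)

Answer: aac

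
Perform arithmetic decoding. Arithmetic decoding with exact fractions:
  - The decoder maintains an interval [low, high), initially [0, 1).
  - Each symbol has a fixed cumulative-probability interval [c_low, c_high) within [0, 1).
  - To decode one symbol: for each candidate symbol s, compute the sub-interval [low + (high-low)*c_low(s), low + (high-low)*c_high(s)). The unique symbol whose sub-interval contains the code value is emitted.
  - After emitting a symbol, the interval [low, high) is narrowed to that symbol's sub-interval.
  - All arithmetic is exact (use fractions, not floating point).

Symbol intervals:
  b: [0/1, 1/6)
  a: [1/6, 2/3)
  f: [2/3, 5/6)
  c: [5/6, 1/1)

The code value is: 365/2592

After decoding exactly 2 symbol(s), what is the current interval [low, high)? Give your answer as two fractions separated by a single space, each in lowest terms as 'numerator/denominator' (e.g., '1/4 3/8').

Step 1: interval [0/1, 1/1), width = 1/1 - 0/1 = 1/1
  'b': [0/1 + 1/1*0/1, 0/1 + 1/1*1/6) = [0/1, 1/6) <- contains code 365/2592
  'a': [0/1 + 1/1*1/6, 0/1 + 1/1*2/3) = [1/6, 2/3)
  'f': [0/1 + 1/1*2/3, 0/1 + 1/1*5/6) = [2/3, 5/6)
  'c': [0/1 + 1/1*5/6, 0/1 + 1/1*1/1) = [5/6, 1/1)
  emit 'b', narrow to [0/1, 1/6)
Step 2: interval [0/1, 1/6), width = 1/6 - 0/1 = 1/6
  'b': [0/1 + 1/6*0/1, 0/1 + 1/6*1/6) = [0/1, 1/36)
  'a': [0/1 + 1/6*1/6, 0/1 + 1/6*2/3) = [1/36, 1/9)
  'f': [0/1 + 1/6*2/3, 0/1 + 1/6*5/6) = [1/9, 5/36)
  'c': [0/1 + 1/6*5/6, 0/1 + 1/6*1/1) = [5/36, 1/6) <- contains code 365/2592
  emit 'c', narrow to [5/36, 1/6)

Answer: 5/36 1/6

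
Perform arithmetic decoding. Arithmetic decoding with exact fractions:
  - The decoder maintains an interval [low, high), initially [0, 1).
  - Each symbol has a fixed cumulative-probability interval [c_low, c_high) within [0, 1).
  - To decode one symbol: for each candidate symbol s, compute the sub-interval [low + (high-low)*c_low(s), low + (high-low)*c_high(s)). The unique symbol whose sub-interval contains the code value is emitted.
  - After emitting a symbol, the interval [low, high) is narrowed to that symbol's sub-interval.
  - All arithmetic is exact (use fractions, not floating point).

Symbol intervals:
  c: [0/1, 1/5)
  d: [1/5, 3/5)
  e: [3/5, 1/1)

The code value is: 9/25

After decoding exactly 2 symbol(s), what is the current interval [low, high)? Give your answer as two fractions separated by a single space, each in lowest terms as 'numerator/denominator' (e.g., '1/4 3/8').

Step 1: interval [0/1, 1/1), width = 1/1 - 0/1 = 1/1
  'c': [0/1 + 1/1*0/1, 0/1 + 1/1*1/5) = [0/1, 1/5)
  'd': [0/1 + 1/1*1/5, 0/1 + 1/1*3/5) = [1/5, 3/5) <- contains code 9/25
  'e': [0/1 + 1/1*3/5, 0/1 + 1/1*1/1) = [3/5, 1/1)
  emit 'd', narrow to [1/5, 3/5)
Step 2: interval [1/5, 3/5), width = 3/5 - 1/5 = 2/5
  'c': [1/5 + 2/5*0/1, 1/5 + 2/5*1/5) = [1/5, 7/25)
  'd': [1/5 + 2/5*1/5, 1/5 + 2/5*3/5) = [7/25, 11/25) <- contains code 9/25
  'e': [1/5 + 2/5*3/5, 1/5 + 2/5*1/1) = [11/25, 3/5)
  emit 'd', narrow to [7/25, 11/25)

Answer: 7/25 11/25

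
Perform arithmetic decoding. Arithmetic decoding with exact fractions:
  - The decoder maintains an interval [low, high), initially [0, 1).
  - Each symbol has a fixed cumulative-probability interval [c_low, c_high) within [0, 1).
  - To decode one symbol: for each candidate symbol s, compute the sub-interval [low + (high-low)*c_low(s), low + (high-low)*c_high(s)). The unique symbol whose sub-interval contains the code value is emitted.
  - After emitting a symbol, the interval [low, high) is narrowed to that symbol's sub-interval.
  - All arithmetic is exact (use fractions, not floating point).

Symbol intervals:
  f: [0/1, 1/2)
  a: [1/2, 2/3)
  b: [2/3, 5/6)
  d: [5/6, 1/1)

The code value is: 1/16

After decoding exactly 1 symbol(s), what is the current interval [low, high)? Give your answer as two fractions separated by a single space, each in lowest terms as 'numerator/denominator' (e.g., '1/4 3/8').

Answer: 0/1 1/2

Derivation:
Step 1: interval [0/1, 1/1), width = 1/1 - 0/1 = 1/1
  'f': [0/1 + 1/1*0/1, 0/1 + 1/1*1/2) = [0/1, 1/2) <- contains code 1/16
  'a': [0/1 + 1/1*1/2, 0/1 + 1/1*2/3) = [1/2, 2/3)
  'b': [0/1 + 1/1*2/3, 0/1 + 1/1*5/6) = [2/3, 5/6)
  'd': [0/1 + 1/1*5/6, 0/1 + 1/1*1/1) = [5/6, 1/1)
  emit 'f', narrow to [0/1, 1/2)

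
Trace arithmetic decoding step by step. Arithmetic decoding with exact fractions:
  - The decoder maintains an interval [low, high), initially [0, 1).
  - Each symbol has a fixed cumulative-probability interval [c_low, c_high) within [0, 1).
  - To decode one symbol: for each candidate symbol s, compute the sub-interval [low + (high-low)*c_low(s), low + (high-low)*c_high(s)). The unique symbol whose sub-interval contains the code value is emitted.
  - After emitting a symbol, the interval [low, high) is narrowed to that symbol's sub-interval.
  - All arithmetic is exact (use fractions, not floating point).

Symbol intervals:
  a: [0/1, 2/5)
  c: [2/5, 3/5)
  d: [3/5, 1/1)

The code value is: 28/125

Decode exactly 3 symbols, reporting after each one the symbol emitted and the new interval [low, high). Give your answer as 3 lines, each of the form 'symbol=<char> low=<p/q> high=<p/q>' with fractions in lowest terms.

Step 1: interval [0/1, 1/1), width = 1/1 - 0/1 = 1/1
  'a': [0/1 + 1/1*0/1, 0/1 + 1/1*2/5) = [0/1, 2/5) <- contains code 28/125
  'c': [0/1 + 1/1*2/5, 0/1 + 1/1*3/5) = [2/5, 3/5)
  'd': [0/1 + 1/1*3/5, 0/1 + 1/1*1/1) = [3/5, 1/1)
  emit 'a', narrow to [0/1, 2/5)
Step 2: interval [0/1, 2/5), width = 2/5 - 0/1 = 2/5
  'a': [0/1 + 2/5*0/1, 0/1 + 2/5*2/5) = [0/1, 4/25)
  'c': [0/1 + 2/5*2/5, 0/1 + 2/5*3/5) = [4/25, 6/25) <- contains code 28/125
  'd': [0/1 + 2/5*3/5, 0/1 + 2/5*1/1) = [6/25, 2/5)
  emit 'c', narrow to [4/25, 6/25)
Step 3: interval [4/25, 6/25), width = 6/25 - 4/25 = 2/25
  'a': [4/25 + 2/25*0/1, 4/25 + 2/25*2/5) = [4/25, 24/125)
  'c': [4/25 + 2/25*2/5, 4/25 + 2/25*3/5) = [24/125, 26/125)
  'd': [4/25 + 2/25*3/5, 4/25 + 2/25*1/1) = [26/125, 6/25) <- contains code 28/125
  emit 'd', narrow to [26/125, 6/25)

Answer: symbol=a low=0/1 high=2/5
symbol=c low=4/25 high=6/25
symbol=d low=26/125 high=6/25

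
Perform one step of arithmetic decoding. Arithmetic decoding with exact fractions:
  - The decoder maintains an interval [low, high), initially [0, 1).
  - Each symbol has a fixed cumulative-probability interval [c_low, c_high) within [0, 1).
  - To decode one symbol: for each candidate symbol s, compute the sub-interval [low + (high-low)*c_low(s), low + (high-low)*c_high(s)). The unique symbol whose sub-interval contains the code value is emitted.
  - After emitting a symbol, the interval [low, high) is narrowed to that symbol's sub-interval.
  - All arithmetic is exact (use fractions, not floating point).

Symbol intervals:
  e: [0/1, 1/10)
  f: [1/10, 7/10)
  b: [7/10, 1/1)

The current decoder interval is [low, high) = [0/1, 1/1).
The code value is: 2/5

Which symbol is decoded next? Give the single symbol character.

Answer: f

Derivation:
Interval width = high − low = 1/1 − 0/1 = 1/1
Scaled code = (code − low) / width = (2/5 − 0/1) / 1/1 = 2/5
  e: [0/1, 1/10) 
  f: [1/10, 7/10) ← scaled code falls here ✓
  b: [7/10, 1/1) 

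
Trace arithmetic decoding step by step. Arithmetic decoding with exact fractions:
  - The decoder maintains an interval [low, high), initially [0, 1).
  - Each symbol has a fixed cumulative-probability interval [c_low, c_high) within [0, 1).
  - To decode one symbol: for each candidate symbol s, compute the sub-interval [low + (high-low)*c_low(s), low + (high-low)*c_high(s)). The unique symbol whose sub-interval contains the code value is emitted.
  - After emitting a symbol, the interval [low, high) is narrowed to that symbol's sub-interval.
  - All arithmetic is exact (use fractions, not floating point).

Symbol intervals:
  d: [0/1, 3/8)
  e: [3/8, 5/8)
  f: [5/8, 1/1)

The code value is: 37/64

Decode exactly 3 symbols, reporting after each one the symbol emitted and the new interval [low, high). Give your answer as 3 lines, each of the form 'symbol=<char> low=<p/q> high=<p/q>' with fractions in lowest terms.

Step 1: interval [0/1, 1/1), width = 1/1 - 0/1 = 1/1
  'd': [0/1 + 1/1*0/1, 0/1 + 1/1*3/8) = [0/1, 3/8)
  'e': [0/1 + 1/1*3/8, 0/1 + 1/1*5/8) = [3/8, 5/8) <- contains code 37/64
  'f': [0/1 + 1/1*5/8, 0/1 + 1/1*1/1) = [5/8, 1/1)
  emit 'e', narrow to [3/8, 5/8)
Step 2: interval [3/8, 5/8), width = 5/8 - 3/8 = 1/4
  'd': [3/8 + 1/4*0/1, 3/8 + 1/4*3/8) = [3/8, 15/32)
  'e': [3/8 + 1/4*3/8, 3/8 + 1/4*5/8) = [15/32, 17/32)
  'f': [3/8 + 1/4*5/8, 3/8 + 1/4*1/1) = [17/32, 5/8) <- contains code 37/64
  emit 'f', narrow to [17/32, 5/8)
Step 3: interval [17/32, 5/8), width = 5/8 - 17/32 = 3/32
  'd': [17/32 + 3/32*0/1, 17/32 + 3/32*3/8) = [17/32, 145/256)
  'e': [17/32 + 3/32*3/8, 17/32 + 3/32*5/8) = [145/256, 151/256) <- contains code 37/64
  'f': [17/32 + 3/32*5/8, 17/32 + 3/32*1/1) = [151/256, 5/8)
  emit 'e', narrow to [145/256, 151/256)

Answer: symbol=e low=3/8 high=5/8
symbol=f low=17/32 high=5/8
symbol=e low=145/256 high=151/256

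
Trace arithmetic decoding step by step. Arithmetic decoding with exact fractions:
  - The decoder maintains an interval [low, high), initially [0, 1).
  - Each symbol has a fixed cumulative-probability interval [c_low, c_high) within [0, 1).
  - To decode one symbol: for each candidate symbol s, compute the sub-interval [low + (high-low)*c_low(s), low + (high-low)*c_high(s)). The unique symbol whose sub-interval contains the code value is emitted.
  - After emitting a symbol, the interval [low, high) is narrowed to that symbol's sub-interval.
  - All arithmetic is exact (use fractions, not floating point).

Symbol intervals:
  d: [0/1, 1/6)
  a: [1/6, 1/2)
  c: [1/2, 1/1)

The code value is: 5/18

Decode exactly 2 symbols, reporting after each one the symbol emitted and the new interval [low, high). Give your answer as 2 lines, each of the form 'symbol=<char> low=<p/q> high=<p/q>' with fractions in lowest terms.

Step 1: interval [0/1, 1/1), width = 1/1 - 0/1 = 1/1
  'd': [0/1 + 1/1*0/1, 0/1 + 1/1*1/6) = [0/1, 1/6)
  'a': [0/1 + 1/1*1/6, 0/1 + 1/1*1/2) = [1/6, 1/2) <- contains code 5/18
  'c': [0/1 + 1/1*1/2, 0/1 + 1/1*1/1) = [1/2, 1/1)
  emit 'a', narrow to [1/6, 1/2)
Step 2: interval [1/6, 1/2), width = 1/2 - 1/6 = 1/3
  'd': [1/6 + 1/3*0/1, 1/6 + 1/3*1/6) = [1/6, 2/9)
  'a': [1/6 + 1/3*1/6, 1/6 + 1/3*1/2) = [2/9, 1/3) <- contains code 5/18
  'c': [1/6 + 1/3*1/2, 1/6 + 1/3*1/1) = [1/3, 1/2)
  emit 'a', narrow to [2/9, 1/3)

Answer: symbol=a low=1/6 high=1/2
symbol=a low=2/9 high=1/3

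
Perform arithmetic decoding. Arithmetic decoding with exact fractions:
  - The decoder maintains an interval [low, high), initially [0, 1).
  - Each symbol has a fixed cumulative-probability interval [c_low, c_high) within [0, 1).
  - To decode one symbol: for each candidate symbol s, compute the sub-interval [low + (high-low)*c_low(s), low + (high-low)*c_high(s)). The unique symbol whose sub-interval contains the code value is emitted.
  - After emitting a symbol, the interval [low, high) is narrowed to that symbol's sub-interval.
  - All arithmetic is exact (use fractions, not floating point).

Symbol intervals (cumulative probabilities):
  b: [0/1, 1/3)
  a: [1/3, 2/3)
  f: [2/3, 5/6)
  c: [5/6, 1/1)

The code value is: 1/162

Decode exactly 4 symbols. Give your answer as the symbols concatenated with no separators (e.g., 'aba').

Answer: bbbb

Derivation:
Step 1: interval [0/1, 1/1), width = 1/1 - 0/1 = 1/1
  'b': [0/1 + 1/1*0/1, 0/1 + 1/1*1/3) = [0/1, 1/3) <- contains code 1/162
  'a': [0/1 + 1/1*1/3, 0/1 + 1/1*2/3) = [1/3, 2/3)
  'f': [0/1 + 1/1*2/3, 0/1 + 1/1*5/6) = [2/3, 5/6)
  'c': [0/1 + 1/1*5/6, 0/1 + 1/1*1/1) = [5/6, 1/1)
  emit 'b', narrow to [0/1, 1/3)
Step 2: interval [0/1, 1/3), width = 1/3 - 0/1 = 1/3
  'b': [0/1 + 1/3*0/1, 0/1 + 1/3*1/3) = [0/1, 1/9) <- contains code 1/162
  'a': [0/1 + 1/3*1/3, 0/1 + 1/3*2/3) = [1/9, 2/9)
  'f': [0/1 + 1/3*2/3, 0/1 + 1/3*5/6) = [2/9, 5/18)
  'c': [0/1 + 1/3*5/6, 0/1 + 1/3*1/1) = [5/18, 1/3)
  emit 'b', narrow to [0/1, 1/9)
Step 3: interval [0/1, 1/9), width = 1/9 - 0/1 = 1/9
  'b': [0/1 + 1/9*0/1, 0/1 + 1/9*1/3) = [0/1, 1/27) <- contains code 1/162
  'a': [0/1 + 1/9*1/3, 0/1 + 1/9*2/3) = [1/27, 2/27)
  'f': [0/1 + 1/9*2/3, 0/1 + 1/9*5/6) = [2/27, 5/54)
  'c': [0/1 + 1/9*5/6, 0/1 + 1/9*1/1) = [5/54, 1/9)
  emit 'b', narrow to [0/1, 1/27)
Step 4: interval [0/1, 1/27), width = 1/27 - 0/1 = 1/27
  'b': [0/1 + 1/27*0/1, 0/1 + 1/27*1/3) = [0/1, 1/81) <- contains code 1/162
  'a': [0/1 + 1/27*1/3, 0/1 + 1/27*2/3) = [1/81, 2/81)
  'f': [0/1 + 1/27*2/3, 0/1 + 1/27*5/6) = [2/81, 5/162)
  'c': [0/1 + 1/27*5/6, 0/1 + 1/27*1/1) = [5/162, 1/27)
  emit 'b', narrow to [0/1, 1/81)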